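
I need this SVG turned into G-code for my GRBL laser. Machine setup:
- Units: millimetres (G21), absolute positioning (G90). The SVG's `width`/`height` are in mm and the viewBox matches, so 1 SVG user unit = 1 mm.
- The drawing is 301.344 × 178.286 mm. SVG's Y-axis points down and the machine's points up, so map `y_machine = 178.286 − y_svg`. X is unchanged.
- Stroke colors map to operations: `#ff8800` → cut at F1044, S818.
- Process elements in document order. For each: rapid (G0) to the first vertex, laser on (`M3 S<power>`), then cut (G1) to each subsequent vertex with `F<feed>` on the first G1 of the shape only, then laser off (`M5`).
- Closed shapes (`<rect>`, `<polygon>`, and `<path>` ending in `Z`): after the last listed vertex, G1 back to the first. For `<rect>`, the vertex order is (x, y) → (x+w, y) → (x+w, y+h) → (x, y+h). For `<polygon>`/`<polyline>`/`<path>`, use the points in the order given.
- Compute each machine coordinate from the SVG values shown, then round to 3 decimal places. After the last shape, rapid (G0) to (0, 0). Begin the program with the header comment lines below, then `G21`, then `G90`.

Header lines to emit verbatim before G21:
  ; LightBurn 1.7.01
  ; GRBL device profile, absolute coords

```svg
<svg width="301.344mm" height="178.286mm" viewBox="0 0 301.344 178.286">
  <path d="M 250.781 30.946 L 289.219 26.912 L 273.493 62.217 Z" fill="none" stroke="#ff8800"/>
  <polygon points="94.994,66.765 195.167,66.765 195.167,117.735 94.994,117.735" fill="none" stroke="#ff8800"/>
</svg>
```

Since the viewBox matches the mm dimensions, user units are millimetres directly. The only transform is the Y-flip y_m = 178.286 − y_svg.

Shape 1 is a regular polygon drawn with `<path>`. Its stroke #ff8800 means cut at S818, F1044. After flipping Y the toolpath is (250.781,147.340) → (289.219,151.374) → (273.493,116.069) → (250.781,147.340), returning to the start.

Shape 2 is a rectangle drawn with `<polygon>`. Its stroke #ff8800 means cut at S818, F1044. After flipping Y the toolpath is (94.994,111.521) → (195.167,111.521) → (195.167,60.551) → (94.994,60.551) → (94.994,111.521), returning to the start.

; LightBurn 1.7.01
; GRBL device profile, absolute coords
G21
G90
G0 X250.781 Y147.340
M3 S818
G1 X289.219 Y151.374 F1044
G1 X273.493 Y116.069
G1 X250.781 Y147.340
M5
G0 X94.994 Y111.521
M3 S818
G1 X195.167 Y111.521 F1044
G1 X195.167 Y60.551
G1 X94.994 Y60.551
G1 X94.994 Y111.521
M5
G0 X0.000 Y0.000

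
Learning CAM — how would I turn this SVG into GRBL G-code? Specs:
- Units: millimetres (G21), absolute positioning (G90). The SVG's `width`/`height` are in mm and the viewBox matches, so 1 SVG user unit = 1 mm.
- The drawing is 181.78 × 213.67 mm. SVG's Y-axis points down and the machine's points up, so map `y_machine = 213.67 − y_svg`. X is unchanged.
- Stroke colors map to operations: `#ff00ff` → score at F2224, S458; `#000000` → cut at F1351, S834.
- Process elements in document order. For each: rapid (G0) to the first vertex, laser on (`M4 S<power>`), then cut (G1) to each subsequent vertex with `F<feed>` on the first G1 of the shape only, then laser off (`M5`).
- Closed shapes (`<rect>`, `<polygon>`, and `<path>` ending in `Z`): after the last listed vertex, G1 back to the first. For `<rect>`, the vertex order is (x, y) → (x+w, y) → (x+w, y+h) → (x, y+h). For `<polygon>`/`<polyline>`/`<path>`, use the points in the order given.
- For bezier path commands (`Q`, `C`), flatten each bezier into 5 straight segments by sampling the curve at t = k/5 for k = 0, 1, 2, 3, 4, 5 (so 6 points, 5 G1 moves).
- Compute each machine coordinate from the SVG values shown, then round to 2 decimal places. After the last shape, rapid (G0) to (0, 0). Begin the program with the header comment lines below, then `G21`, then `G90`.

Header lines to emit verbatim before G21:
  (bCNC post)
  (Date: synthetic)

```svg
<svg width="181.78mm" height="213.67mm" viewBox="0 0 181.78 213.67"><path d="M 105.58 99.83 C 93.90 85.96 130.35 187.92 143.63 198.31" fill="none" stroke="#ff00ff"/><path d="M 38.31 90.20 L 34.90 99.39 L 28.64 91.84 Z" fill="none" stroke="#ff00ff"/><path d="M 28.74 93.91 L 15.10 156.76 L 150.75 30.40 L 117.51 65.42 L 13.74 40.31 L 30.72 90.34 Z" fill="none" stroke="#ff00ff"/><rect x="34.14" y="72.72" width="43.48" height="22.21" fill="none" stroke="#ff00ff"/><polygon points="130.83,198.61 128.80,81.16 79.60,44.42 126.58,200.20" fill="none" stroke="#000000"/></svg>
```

viewBox `0 0 181.78 213.67` with mm width/height → 1 unit = 1 mm. Flip: y_m = 213.67 − y_svg.

**Shape 1** — `<path>` cubic bezier, stroke `#ff00ff` → score (S458, F2224). Control points (SVG): P0=(105.58,99.83), P1=(93.90,85.96), P2=(130.35,187.92), P3=(143.63,198.31); sampled at t=k/5. Machine vertices: (105.58,113.84) → (103.78,109.92) → (110.10,88.16) → (121.14,58.51) → (133.45,30.92) → (143.63,15.36). Open path.

**Shape 2** — `<path>` regular polygon, stroke `#ff00ff` → score (S458, F2224). Machine vertices: (38.31,123.47) → (34.90,114.28) → (28.64,121.83) → (38.31,123.47). Closed: final G1 returns to the first vertex.

**Shape 3** — `<path>` closed polygon, stroke `#ff00ff` → score (S458, F2224). Machine vertices: (28.74,119.76) → (15.10,56.91) → (150.75,183.27) → (117.51,148.25) → (13.74,173.36) → (30.72,123.33) → (28.74,119.76). Closed: final G1 returns to the first vertex.

**Shape 4** — `<rect>` rectangle, stroke `#ff00ff` → score (S458, F2224). Machine vertices: (34.14,140.95) → (77.62,140.95) → (77.62,118.74) → (34.14,118.74) → (34.14,140.95). Closed: final G1 returns to the first vertex.

**Shape 5** — `<polygon>` closed polygon, stroke `#000000` → cut (S834, F1351). Machine vertices: (130.83,15.06) → (128.80,132.51) → (79.60,169.25) → (126.58,13.47) → (130.83,15.06). Closed: final G1 returns to the first vertex.

(bCNC post)
(Date: synthetic)
G21
G90
G0 X105.58 Y113.84
M4 S458
G1 X103.78 Y109.92 F2224
G1 X110.10 Y88.16
G1 X121.14 Y58.51
G1 X133.45 Y30.92
G1 X143.63 Y15.36
M5
G0 X38.31 Y123.47
M4 S458
G1 X34.90 Y114.28 F2224
G1 X28.64 Y121.83
G1 X38.31 Y123.47
M5
G0 X28.74 Y119.76
M4 S458
G1 X15.10 Y56.91 F2224
G1 X150.75 Y183.27
G1 X117.51 Y148.25
G1 X13.74 Y173.36
G1 X30.72 Y123.33
G1 X28.74 Y119.76
M5
G0 X34.14 Y140.95
M4 S458
G1 X77.62 Y140.95 F2224
G1 X77.62 Y118.74
G1 X34.14 Y118.74
G1 X34.14 Y140.95
M5
G0 X130.83 Y15.06
M4 S834
G1 X128.80 Y132.51 F1351
G1 X79.60 Y169.25
G1 X126.58 Y13.47
G1 X130.83 Y15.06
M5
G0 X0.00 Y0.00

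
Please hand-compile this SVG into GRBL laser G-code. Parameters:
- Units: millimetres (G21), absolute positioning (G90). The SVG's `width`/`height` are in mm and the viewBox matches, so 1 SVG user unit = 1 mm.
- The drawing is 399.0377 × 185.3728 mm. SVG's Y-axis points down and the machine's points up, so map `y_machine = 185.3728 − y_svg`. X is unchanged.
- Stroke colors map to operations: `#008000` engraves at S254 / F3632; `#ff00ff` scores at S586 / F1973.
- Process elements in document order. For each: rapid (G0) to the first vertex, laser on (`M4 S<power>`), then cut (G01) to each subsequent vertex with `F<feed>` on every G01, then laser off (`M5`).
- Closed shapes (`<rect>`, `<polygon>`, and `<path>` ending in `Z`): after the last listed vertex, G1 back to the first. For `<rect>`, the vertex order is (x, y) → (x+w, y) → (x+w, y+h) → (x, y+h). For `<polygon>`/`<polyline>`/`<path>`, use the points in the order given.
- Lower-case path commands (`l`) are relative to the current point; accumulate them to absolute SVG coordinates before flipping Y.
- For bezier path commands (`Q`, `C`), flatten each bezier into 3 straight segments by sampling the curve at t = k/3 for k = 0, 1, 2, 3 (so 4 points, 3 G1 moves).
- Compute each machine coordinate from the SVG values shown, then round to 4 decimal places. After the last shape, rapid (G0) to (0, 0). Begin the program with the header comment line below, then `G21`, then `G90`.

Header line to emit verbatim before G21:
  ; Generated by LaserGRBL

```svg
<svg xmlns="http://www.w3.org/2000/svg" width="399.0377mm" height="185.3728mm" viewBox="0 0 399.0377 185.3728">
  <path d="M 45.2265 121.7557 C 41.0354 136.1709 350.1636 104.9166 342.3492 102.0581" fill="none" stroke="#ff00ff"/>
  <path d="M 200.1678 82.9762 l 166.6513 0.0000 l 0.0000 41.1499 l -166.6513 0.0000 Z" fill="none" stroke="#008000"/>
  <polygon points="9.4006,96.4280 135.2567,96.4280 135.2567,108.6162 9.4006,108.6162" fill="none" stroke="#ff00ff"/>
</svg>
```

; Generated by LaserGRBL
G21
G90
G0 X45.2265 Y63.6171
M4 S586
G01 X122.1321 Y61.6819 F1973
G01 X267.8591 Y73.7341 F1973
G01 X342.3492 Y83.3147 F1973
M5
G0 X200.1678 Y102.3966
M4 S254
G01 X366.8191 Y102.3966 F3632
G01 X366.8191 Y61.2467 F3632
G01 X200.1678 Y61.2467 F3632
G01 X200.1678 Y102.3966 F3632
M5
G0 X9.4006 Y88.9448
M4 S586
G01 X135.2567 Y88.9448 F1973
G01 X135.2567 Y76.7566 F1973
G01 X9.4006 Y76.7566 F1973
G01 X9.4006 Y88.9448 F1973
M5
G0 X0.0000 Y0.0000

viewBox `0 0 399.0377 185.3728` with mm width/height → 1 unit = 1 mm. Flip: y_m = 185.3728 − y_svg.

**Shape 1** — `<path>` cubic bezier, stroke `#ff00ff` → score (S586, F1973). Control points (SVG): P0=(45.2265,121.7557), P1=(41.0354,136.1709), P2=(350.1636,104.9166), P3=(342.3492,102.0581); sampled at t=k/3. Machine vertices: (45.2265,63.6171) → (122.1321,61.6819) → (267.8591,73.7341) → (342.3492,83.3147). Open path.

**Shape 2** — `<path>` rectangle, stroke `#008000` → engrave (S254, F3632). Machine vertices: (200.1678,102.3966) → (366.8191,102.3966) → (366.8191,61.2467) → (200.1678,61.2467) → (200.1678,102.3966). Closed: final G1 returns to the first vertex.

**Shape 3** — `<polygon>` rectangle, stroke `#ff00ff` → score (S586, F1973). Machine vertices: (9.4006,88.9448) → (135.2567,88.9448) → (135.2567,76.7566) → (9.4006,76.7566) → (9.4006,88.9448). Closed: final G1 returns to the first vertex.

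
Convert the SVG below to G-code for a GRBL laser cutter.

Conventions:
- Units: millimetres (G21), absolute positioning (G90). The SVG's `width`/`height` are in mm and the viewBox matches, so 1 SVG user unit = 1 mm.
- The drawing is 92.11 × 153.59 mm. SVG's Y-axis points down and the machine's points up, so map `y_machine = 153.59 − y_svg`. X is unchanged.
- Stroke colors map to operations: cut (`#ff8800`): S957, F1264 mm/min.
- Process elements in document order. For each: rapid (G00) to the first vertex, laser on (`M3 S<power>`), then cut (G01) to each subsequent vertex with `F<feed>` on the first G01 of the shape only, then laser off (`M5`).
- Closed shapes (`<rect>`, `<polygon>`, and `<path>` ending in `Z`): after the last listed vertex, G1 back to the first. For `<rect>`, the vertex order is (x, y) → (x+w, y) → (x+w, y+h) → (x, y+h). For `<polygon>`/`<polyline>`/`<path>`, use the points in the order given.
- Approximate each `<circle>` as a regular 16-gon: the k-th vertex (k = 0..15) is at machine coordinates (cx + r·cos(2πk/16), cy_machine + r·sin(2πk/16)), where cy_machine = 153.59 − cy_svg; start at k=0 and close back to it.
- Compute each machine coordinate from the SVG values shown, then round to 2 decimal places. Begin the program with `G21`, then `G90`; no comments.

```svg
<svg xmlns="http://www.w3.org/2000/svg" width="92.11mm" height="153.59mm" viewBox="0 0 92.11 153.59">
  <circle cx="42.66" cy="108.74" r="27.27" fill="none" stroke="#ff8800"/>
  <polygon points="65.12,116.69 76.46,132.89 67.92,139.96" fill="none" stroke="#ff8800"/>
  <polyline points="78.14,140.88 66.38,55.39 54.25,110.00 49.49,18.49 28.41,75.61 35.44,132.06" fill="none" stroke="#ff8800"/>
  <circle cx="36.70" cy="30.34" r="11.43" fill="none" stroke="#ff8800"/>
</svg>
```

viewBox `0 0 92.11 153.59` with mm width/height → 1 unit = 1 mm. Flip: y_m = 153.59 − y_svg.

**Shape 1** — `<circle>` circle, stroke `#ff8800` → cut (S957, F1264). Machine vertices: (69.93,44.85) → (67.85,55.29) → (61.94,64.13) → (53.10,70.04) → (42.66,72.12) → (32.22,70.04) → (23.38,64.13) → (17.47,55.29) → (15.39,44.85) → (17.47,34.41) → (23.38,25.57) → (32.22,19.66) → (42.66,17.58) → (53.10,19.66) → (61.94,25.57) → (67.85,34.41) → (69.93,44.85). Closed: final G1 returns to the first vertex.

**Shape 2** — `<polygon>` closed polygon, stroke `#ff8800` → cut (S957, F1264). Machine vertices: (65.12,36.90) → (76.46,20.70) → (67.92,13.63) → (65.12,36.90). Closed: final G1 returns to the first vertex.

**Shape 3** — `<polyline>` open polyline, stroke `#ff8800` → cut (S957, F1264). Machine vertices: (78.14,12.71) → (66.38,98.20) → (54.25,43.59) → (49.49,135.10) → (28.41,77.98) → (35.44,21.53). Open path.

**Shape 4** — `<circle>` circle, stroke `#ff8800` → cut (S957, F1264). Machine vertices: (48.13,123.25) → (47.26,127.62) → (44.78,131.33) → (41.07,133.81) → (36.70,134.68) → (32.33,133.81) → (28.62,131.33) → (26.14,127.62) → (25.27,123.25) → (26.14,118.88) → (28.62,115.17) → (32.33,112.69) → (36.70,111.82) → (41.07,112.69) → (44.78,115.17) → (47.26,118.88) → (48.13,123.25). Closed: final G1 returns to the first vertex.

G21
G90
G00 X69.93 Y44.85
M3 S957
G01 X67.85 Y55.29 F1264
G01 X61.94 Y64.13
G01 X53.10 Y70.04
G01 X42.66 Y72.12
G01 X32.22 Y70.04
G01 X23.38 Y64.13
G01 X17.47 Y55.29
G01 X15.39 Y44.85
G01 X17.47 Y34.41
G01 X23.38 Y25.57
G01 X32.22 Y19.66
G01 X42.66 Y17.58
G01 X53.10 Y19.66
G01 X61.94 Y25.57
G01 X67.85 Y34.41
G01 X69.93 Y44.85
M5
G00 X65.12 Y36.90
M3 S957
G01 X76.46 Y20.70 F1264
G01 X67.92 Y13.63
G01 X65.12 Y36.90
M5
G00 X78.14 Y12.71
M3 S957
G01 X66.38 Y98.20 F1264
G01 X54.25 Y43.59
G01 X49.49 Y135.10
G01 X28.41 Y77.98
G01 X35.44 Y21.53
M5
G00 X48.13 Y123.25
M3 S957
G01 X47.26 Y127.62 F1264
G01 X44.78 Y131.33
G01 X41.07 Y133.81
G01 X36.70 Y134.68
G01 X32.33 Y133.81
G01 X28.62 Y131.33
G01 X26.14 Y127.62
G01 X25.27 Y123.25
G01 X26.14 Y118.88
G01 X28.62 Y115.17
G01 X32.33 Y112.69
G01 X36.70 Y111.82
G01 X41.07 Y112.69
G01 X44.78 Y115.17
G01 X47.26 Y118.88
G01 X48.13 Y123.25
M5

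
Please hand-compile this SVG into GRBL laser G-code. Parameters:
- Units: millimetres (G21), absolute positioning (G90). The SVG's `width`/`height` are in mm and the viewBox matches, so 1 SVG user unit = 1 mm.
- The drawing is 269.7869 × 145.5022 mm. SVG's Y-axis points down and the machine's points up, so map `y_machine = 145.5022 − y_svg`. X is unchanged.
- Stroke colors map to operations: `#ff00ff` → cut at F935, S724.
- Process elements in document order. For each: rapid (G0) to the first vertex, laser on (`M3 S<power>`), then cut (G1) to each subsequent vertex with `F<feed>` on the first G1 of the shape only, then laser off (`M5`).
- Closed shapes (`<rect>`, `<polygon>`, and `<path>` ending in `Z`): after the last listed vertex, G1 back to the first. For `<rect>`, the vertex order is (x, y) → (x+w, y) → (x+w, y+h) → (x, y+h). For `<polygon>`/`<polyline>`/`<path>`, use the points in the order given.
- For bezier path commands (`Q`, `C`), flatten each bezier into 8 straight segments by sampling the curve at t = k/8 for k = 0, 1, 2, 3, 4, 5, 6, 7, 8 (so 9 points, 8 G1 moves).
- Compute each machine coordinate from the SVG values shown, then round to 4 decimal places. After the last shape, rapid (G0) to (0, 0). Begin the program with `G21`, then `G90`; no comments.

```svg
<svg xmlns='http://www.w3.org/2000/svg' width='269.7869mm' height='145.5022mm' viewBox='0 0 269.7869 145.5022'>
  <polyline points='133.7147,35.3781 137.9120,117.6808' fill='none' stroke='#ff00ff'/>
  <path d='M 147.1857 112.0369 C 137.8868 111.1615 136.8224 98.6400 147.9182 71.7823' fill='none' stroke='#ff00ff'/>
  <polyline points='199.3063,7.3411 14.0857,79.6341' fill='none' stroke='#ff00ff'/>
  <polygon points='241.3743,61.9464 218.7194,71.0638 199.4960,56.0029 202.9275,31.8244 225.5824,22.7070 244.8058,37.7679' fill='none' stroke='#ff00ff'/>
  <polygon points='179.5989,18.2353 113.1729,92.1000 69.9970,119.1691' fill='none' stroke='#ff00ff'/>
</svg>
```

G21
G90
G0 X133.7147 Y110.1241
M3 S724
G1 X137.9120 Y27.8214 F935
M5
G0 X147.1857 Y33.4653
M3 S724
G1 X144.0923 Y34.3447 F935
G1 X141.8168 Y36.3475
G1 X140.4054 Y39.5052
G1 X139.9039 Y43.8492
G1 X140.3585 Y49.4112
G1 X141.8150 Y56.2226
G1 X144.3196 Y64.3150
G1 X147.9182 Y73.7199
M5
G0 X199.3063 Y138.1611
M3 S724
G1 X14.0857 Y65.8681 F935
M5
G0 X241.3743 Y83.5558
M3 S724
G1 X218.7194 Y74.4384 F935
G1 X199.4960 Y89.4993
G1 X202.9275 Y113.6778
G1 X225.5824 Y122.7952
G1 X244.8058 Y107.7343
G1 X241.3743 Y83.5558
M5
G0 X179.5989 Y127.2669
M3 S724
G1 X113.1729 Y53.4022 F935
G1 X69.9970 Y26.3331
G1 X179.5989 Y127.2669
M5
G0 X0.0000 Y0.0000

Since the viewBox matches the mm dimensions, user units are millimetres directly. The only transform is the Y-flip y_m = 145.5022 − y_svg.

Shape 1 is a line segment drawn with `<polyline>`. Its stroke #ff00ff means cut at S724, F935. After flipping Y the toolpath is (133.7147,110.1241) → (137.9120,27.8214).

Shape 2 is a cubic bezier drawn with `<path>`. Its stroke #ff00ff means cut at S724, F935. After flipping Y the toolpath is (147.1857,33.4653) → (144.0923,34.3447) → (141.8168,36.3475) → (140.4054,39.5052) → (139.9039,43.8492) → (140.3585,49.4112) → (141.8150,56.2226) → (144.3196,64.3150) → (147.9182,73.7199).

Shape 3 is a line segment drawn with `<polyline>`. Its stroke #ff00ff means cut at S724, F935. After flipping Y the toolpath is (199.3063,138.1611) → (14.0857,65.8681).

Shape 4 is a regular polygon drawn with `<polygon>`. Its stroke #ff00ff means cut at S724, F935. After flipping Y the toolpath is (241.3743,83.5558) → (218.7194,74.4384) → (199.4960,89.4993) → (202.9275,113.6778) → (225.5824,122.7952) → (244.8058,107.7343) → (241.3743,83.5558), returning to the start.

Shape 5 is a closed polygon drawn with `<polygon>`. Its stroke #ff00ff means cut at S724, F935. After flipping Y the toolpath is (179.5989,127.2669) → (113.1729,53.4022) → (69.9970,26.3331) → (179.5989,127.2669), returning to the start.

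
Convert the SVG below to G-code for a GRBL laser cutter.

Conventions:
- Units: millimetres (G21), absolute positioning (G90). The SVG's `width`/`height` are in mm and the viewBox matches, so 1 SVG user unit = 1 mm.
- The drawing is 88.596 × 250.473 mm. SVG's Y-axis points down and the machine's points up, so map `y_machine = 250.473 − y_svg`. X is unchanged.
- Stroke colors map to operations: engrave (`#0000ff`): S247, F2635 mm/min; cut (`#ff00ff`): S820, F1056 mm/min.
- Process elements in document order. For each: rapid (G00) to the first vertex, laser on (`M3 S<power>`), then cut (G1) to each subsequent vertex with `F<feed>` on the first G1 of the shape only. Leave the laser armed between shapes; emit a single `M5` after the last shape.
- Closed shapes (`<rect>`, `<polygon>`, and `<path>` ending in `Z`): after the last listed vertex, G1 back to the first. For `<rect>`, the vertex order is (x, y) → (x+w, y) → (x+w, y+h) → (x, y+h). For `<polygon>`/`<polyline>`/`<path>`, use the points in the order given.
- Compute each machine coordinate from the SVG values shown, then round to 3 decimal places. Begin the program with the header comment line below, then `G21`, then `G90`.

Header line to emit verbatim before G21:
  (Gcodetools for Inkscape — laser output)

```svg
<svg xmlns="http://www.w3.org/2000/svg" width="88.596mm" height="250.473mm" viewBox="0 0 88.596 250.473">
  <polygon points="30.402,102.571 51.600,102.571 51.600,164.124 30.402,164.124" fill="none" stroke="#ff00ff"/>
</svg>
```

(Gcodetools for Inkscape — laser output)
G21
G90
G00 X30.402 Y147.902
M3 S820
G1 X51.600 Y147.902 F1056
G1 X51.600 Y86.349
G1 X30.402 Y86.349
G1 X30.402 Y147.902
M5

viewBox `0 0 88.596 250.473` with mm width/height → 1 unit = 1 mm. Flip: y_m = 250.473 − y_svg.

**Shape 1** — `<polygon>` rectangle, stroke `#ff00ff` → cut (S820, F1056). Machine vertices: (30.402,147.902) → (51.600,147.902) → (51.600,86.349) → (30.402,86.349) → (30.402,147.902). Closed: final G1 returns to the first vertex.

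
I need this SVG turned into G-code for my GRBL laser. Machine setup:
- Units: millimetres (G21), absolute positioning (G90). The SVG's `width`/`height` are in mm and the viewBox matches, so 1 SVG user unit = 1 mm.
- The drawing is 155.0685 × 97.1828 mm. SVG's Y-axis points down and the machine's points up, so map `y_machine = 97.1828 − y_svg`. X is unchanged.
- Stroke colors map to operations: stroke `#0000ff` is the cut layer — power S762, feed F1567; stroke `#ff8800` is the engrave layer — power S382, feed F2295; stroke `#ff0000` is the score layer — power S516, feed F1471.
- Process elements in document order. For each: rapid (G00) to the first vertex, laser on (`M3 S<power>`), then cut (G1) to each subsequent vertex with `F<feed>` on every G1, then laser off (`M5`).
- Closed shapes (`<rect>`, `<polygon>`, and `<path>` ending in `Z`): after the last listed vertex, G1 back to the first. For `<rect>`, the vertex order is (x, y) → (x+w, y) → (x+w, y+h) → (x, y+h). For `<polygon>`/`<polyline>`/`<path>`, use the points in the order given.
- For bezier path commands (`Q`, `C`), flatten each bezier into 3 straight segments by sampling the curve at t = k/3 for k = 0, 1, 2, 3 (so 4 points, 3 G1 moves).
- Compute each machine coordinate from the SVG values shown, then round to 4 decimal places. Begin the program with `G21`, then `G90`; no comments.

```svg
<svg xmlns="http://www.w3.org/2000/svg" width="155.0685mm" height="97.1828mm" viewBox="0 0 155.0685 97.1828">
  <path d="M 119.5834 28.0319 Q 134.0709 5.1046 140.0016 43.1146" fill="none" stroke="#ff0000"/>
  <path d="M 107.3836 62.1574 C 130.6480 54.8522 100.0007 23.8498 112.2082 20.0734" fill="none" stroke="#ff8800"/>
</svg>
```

G21
G90
G00 X119.5834 Y69.1509
M3 S516
G1 X128.2910 Y77.6650 F1471
G1 X135.0970 Y72.6374 F1471
G1 X140.0016 Y54.0682 F1471
M5
G00 X107.3836 Y35.0254
M3 S382
G1 X116.2614 Y48.3436 F2295
G1 X110.7017 Y66.1437 F2295
G1 X112.2082 Y77.1094 F2295
M5

viewBox `0 0 155.0685 97.1828` with mm width/height → 1 unit = 1 mm. Flip: y_m = 97.1828 − y_svg.

**Shape 1** — `<path>` quadratic bezier, stroke `#ff0000` → score (S516, F1471). Control points (SVG): P0=(119.5834,28.0319), P1=(134.0709,5.1046), P2=(140.0016,43.1146); sampled at t=k/3. Machine vertices: (119.5834,69.1509) → (128.2910,77.6650) → (135.0970,72.6374) → (140.0016,54.0682). Open path.

**Shape 2** — `<path>` cubic bezier, stroke `#ff8800` → engrave (S382, F2295). Control points (SVG): P0=(107.3836,62.1574), P1=(130.6480,54.8522), P2=(100.0007,23.8498), P3=(112.2082,20.0734); sampled at t=k/3. Machine vertices: (107.3836,35.0254) → (116.2614,48.3436) → (110.7017,66.1437) → (112.2082,77.1094). Open path.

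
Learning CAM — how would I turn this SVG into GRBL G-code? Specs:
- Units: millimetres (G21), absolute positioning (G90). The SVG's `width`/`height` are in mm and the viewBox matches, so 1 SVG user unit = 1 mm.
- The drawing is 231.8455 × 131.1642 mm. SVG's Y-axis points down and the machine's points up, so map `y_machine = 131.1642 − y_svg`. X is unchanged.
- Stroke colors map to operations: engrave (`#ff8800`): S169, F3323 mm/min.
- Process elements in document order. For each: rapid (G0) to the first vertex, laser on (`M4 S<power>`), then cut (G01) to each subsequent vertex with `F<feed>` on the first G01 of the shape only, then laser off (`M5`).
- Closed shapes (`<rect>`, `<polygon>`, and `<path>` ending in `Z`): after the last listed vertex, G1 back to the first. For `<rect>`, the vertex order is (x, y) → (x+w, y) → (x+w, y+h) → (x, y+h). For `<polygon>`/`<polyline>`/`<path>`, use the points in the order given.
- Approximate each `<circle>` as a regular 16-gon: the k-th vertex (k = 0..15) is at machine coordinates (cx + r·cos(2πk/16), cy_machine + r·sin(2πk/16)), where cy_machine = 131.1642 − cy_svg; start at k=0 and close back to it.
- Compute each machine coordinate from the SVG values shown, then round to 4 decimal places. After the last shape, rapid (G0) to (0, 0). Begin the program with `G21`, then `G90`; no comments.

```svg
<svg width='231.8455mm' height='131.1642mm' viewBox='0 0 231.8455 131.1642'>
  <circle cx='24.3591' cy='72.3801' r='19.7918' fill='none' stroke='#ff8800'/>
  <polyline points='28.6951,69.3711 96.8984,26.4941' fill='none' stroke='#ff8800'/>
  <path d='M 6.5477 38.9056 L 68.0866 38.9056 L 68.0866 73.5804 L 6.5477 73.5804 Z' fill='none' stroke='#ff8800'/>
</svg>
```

G21
G90
G0 X44.1509 Y58.7841
M4 S169
G01 X42.6443 Y66.3581 F3323
G01 X38.3540 Y72.7790
G01 X31.9331 Y77.0693
G01 X24.3591 Y78.5759
G01 X16.7851 Y77.0693
G01 X10.3642 Y72.7790
G01 X6.0739 Y66.3581
G01 X4.5673 Y58.7841
G01 X6.0739 Y51.2101
G01 X10.3642 Y44.7892
G01 X16.7851 Y40.4989
G01 X24.3591 Y38.9923
G01 X31.9331 Y40.4989
G01 X38.3540 Y44.7892
G01 X42.6443 Y51.2101
G01 X44.1509 Y58.7841
M5
G0 X28.6951 Y61.7931
M4 S169
G01 X96.8984 Y104.6701 F3323
M5
G0 X6.5477 Y92.2586
M4 S169
G01 X68.0866 Y92.2586 F3323
G01 X68.0866 Y57.5838
G01 X6.5477 Y57.5838
G01 X6.5477 Y92.2586
M5
G0 X0.0000 Y0.0000

Since the viewBox matches the mm dimensions, user units are millimetres directly. The only transform is the Y-flip y_m = 131.1642 − y_svg.

Shape 1 is a circle drawn with `<circle>`. Its stroke #ff8800 means engrave at S169, F3323. After flipping Y the toolpath is (44.1509,58.7841) → (42.6443,66.3581) → (38.3540,72.7790) → (31.9331,77.0693) → (24.3591,78.5759) → (16.7851,77.0693) → (10.3642,72.7790) → (6.0739,66.3581) → (4.5673,58.7841) → (6.0739,51.2101) → (10.3642,44.7892) → (16.7851,40.4989) → (24.3591,38.9923) → (31.9331,40.4989) → (38.3540,44.7892) → (42.6443,51.2101) → (44.1509,58.7841), returning to the start.

Shape 2 is a line segment drawn with `<polyline>`. Its stroke #ff8800 means engrave at S169, F3323. After flipping Y the toolpath is (28.6951,61.7931) → (96.8984,104.6701).

Shape 3 is a rectangle drawn with `<path>`. Its stroke #ff8800 means engrave at S169, F3323. After flipping Y the toolpath is (6.5477,92.2586) → (68.0866,92.2586) → (68.0866,57.5838) → (6.5477,57.5838) → (6.5477,92.2586), returning to the start.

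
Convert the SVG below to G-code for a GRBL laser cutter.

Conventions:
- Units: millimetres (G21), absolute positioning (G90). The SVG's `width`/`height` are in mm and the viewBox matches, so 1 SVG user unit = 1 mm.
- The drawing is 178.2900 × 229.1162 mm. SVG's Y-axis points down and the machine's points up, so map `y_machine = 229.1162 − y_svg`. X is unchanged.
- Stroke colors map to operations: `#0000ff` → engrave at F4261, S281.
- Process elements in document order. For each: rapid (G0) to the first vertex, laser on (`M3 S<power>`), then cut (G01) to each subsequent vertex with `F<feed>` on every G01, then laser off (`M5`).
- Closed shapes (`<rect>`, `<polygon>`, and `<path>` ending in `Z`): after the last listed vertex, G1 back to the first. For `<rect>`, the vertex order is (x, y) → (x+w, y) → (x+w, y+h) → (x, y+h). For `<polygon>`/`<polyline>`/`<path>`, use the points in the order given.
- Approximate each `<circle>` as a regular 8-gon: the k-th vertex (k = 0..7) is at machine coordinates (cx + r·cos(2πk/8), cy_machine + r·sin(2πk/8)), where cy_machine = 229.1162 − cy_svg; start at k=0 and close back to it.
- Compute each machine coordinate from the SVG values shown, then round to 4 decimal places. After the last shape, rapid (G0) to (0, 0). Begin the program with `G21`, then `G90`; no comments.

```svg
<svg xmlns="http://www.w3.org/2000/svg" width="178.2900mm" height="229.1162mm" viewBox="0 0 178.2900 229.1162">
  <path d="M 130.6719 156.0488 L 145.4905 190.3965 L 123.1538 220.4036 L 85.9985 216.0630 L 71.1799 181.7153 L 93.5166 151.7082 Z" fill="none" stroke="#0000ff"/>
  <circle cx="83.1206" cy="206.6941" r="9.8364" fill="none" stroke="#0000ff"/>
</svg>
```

1 u = 1 mm; y_m = 229.1162 − y.

[1] `<path>` regular polygon, #0000ff→engrave S281 F4261: (130.6719,73.0674) → (145.4905,38.7197) → (123.1538,8.7126) → (85.9985,13.0532) → (71.1799,47.4009) → (93.5166,77.4080) → (130.6719,73.0674) (closed)

[2] `<circle>` circle, #0000ff→engrave S281 F4261: (92.9570,22.4221) → (90.0760,29.3775) → (83.1206,32.2585) → (76.1652,29.3775) → (73.2842,22.4221) → (76.1652,15.4667) → (83.1206,12.5857) → (90.0760,15.4667) → (92.9570,22.4221) (closed)

G21
G90
G0 X130.6719 Y73.0674
M3 S281
G01 X145.4905 Y38.7197 F4261
G01 X123.1538 Y8.7126 F4261
G01 X85.9985 Y13.0532 F4261
G01 X71.1799 Y47.4009 F4261
G01 X93.5166 Y77.4080 F4261
G01 X130.6719 Y73.0674 F4261
M5
G0 X92.9570 Y22.4221
M3 S281
G01 X90.0760 Y29.3775 F4261
G01 X83.1206 Y32.2585 F4261
G01 X76.1652 Y29.3775 F4261
G01 X73.2842 Y22.4221 F4261
G01 X76.1652 Y15.4667 F4261
G01 X83.1206 Y12.5857 F4261
G01 X90.0760 Y15.4667 F4261
G01 X92.9570 Y22.4221 F4261
M5
G0 X0.0000 Y0.0000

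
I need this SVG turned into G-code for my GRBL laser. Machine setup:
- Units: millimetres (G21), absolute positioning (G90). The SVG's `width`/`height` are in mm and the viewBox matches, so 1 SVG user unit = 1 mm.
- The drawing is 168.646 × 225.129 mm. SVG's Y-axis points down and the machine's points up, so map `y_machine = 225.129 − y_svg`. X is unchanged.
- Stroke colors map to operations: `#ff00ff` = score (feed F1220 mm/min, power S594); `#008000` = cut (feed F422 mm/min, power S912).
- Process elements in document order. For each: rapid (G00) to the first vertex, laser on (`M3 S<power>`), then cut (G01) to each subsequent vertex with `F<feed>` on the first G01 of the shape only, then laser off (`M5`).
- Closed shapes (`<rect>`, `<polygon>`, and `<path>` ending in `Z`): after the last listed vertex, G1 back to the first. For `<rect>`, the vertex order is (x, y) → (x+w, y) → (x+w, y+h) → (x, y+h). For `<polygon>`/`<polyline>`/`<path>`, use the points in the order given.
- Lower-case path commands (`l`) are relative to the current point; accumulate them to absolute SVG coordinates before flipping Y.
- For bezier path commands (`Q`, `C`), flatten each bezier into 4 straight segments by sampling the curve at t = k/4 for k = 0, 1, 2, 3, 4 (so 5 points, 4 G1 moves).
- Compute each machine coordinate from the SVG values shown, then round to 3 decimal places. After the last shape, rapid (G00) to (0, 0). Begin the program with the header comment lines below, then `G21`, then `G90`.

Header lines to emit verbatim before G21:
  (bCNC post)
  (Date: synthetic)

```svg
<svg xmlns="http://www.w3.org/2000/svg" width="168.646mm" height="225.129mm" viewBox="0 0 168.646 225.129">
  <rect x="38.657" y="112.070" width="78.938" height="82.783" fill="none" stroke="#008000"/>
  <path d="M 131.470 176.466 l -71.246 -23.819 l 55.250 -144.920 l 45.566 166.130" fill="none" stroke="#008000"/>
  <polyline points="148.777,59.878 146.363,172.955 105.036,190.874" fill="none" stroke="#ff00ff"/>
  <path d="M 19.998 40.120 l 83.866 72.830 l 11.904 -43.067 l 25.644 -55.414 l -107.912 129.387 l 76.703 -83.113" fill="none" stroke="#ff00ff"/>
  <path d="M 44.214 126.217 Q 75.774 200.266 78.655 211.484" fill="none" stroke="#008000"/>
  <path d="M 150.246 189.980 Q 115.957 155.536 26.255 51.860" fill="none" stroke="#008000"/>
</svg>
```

(bCNC post)
(Date: synthetic)
G21
G90
G00 X38.657 Y113.059
M3 S912
G01 X117.595 Y113.059 F422
G01 X117.595 Y30.276
G01 X38.657 Y30.276
G01 X38.657 Y113.059
M5
G00 X131.470 Y48.663
M3 S912
G01 X60.224 Y72.482 F422
G01 X115.474 Y217.402
G01 X161.040 Y51.272
M5
G00 X148.777 Y165.251
M3 S594
G01 X146.363 Y52.174 F1220
G01 X105.036 Y34.255
M5
G00 X19.998 Y185.009
M3 S594
G01 X103.864 Y112.179 F1220
G01 X115.768 Y155.246
G01 X141.412 Y210.660
G01 X33.500 Y81.273
G01 X110.203 Y164.386
M5
G00 X44.214 Y98.912
M3 S912
G01 X58.202 Y65.814 F422
G01 X68.604 Y40.571
G01 X75.422 Y23.181
G01 X78.655 Y13.645
M5
G00 X150.246 Y35.149
M3 S912
G01 X129.638 Y56.698 F422
G01 X102.104 Y86.901
G01 X67.643 Y125.758
G01 X26.255 Y173.269
M5
G00 X0.000 Y0.000

1 u = 1 mm; y_m = 225.129 − y.

[1] `<rect>` rectangle, #008000→cut S912 F422: (38.657,113.059) → (117.595,113.059) → (117.595,30.276) → (38.657,30.276) → (38.657,113.059) (closed)

[2] `<path>` open polyline, #008000→cut S912 F422: (131.470,48.663) → (60.224,72.482) → (115.474,217.402) → (161.040,51.272)

[3] `<polyline>` open polyline, #ff00ff→score S594 F1220: (148.777,165.251) → (146.363,52.174) → (105.036,34.255)

[4] `<path>` open polyline, #ff00ff→score S594 F1220: (19.998,185.009) → (103.864,112.179) → (115.768,155.246) → (141.412,210.660) → (33.500,81.273) → (110.203,164.386)

[5] `<path>` quadratic bezier, #008000→cut S912 F422: (44.214,98.912) → (58.202,65.814) → (68.604,40.571) → (75.422,23.181) → (78.655,13.645)

[6] `<path>` quadratic bezier, #008000→cut S912 F422: (150.246,35.149) → (129.638,56.698) → (102.104,86.901) → (67.643,125.758) → (26.255,173.269)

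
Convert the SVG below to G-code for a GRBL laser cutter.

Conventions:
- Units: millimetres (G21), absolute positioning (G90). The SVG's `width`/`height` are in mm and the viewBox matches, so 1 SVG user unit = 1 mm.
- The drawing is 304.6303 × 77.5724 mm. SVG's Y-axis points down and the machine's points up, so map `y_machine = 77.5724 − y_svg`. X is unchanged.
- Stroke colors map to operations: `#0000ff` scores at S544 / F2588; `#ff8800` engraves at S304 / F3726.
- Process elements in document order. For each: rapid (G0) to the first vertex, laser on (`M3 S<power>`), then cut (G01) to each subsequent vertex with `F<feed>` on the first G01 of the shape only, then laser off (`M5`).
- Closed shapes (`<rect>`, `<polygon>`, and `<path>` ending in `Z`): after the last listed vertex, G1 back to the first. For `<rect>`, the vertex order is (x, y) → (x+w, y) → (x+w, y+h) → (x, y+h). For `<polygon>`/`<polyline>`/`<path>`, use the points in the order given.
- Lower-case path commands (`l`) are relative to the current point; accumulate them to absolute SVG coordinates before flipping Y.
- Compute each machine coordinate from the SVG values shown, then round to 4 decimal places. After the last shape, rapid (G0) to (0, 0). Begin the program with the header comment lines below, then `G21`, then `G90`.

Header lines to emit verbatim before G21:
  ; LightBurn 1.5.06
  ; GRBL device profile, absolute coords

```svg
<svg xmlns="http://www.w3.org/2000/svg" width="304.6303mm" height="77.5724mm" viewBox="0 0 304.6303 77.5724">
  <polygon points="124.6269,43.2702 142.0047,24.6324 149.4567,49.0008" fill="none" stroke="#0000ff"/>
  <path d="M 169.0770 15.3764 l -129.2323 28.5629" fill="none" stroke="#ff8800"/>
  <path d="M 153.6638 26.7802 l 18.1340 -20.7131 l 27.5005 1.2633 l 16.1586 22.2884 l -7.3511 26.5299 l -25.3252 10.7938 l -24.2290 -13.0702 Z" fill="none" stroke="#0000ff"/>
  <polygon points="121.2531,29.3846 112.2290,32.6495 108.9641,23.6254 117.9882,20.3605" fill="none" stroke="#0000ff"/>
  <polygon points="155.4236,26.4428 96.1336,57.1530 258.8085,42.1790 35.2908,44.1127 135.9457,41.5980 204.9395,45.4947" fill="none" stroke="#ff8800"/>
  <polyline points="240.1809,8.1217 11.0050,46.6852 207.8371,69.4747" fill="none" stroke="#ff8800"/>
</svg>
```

; LightBurn 1.5.06
; GRBL device profile, absolute coords
G21
G90
G0 X124.6269 Y34.3022
M3 S544
G01 X142.0047 Y52.9400 F2588
G01 X149.4567 Y28.5716
G01 X124.6269 Y34.3022
M5
G0 X169.0770 Y62.1960
M3 S304
G01 X39.8447 Y33.6331 F3726
M5
G0 X153.6638 Y50.7922
M3 S544
G01 X171.7978 Y71.5053 F2588
G01 X199.2983 Y70.2420
G01 X215.4569 Y47.9536
G01 X208.1058 Y21.4237
G01 X182.7806 Y10.6299
G01 X158.5516 Y23.7001
G01 X153.6638 Y50.7922
M5
G0 X121.2531 Y48.1878
M3 S544
G01 X112.2290 Y44.9229 F2588
G01 X108.9641 Y53.9470
G01 X117.9882 Y57.2119
G01 X121.2531 Y48.1878
M5
G0 X155.4236 Y51.1296
M3 S304
G01 X96.1336 Y20.4194 F3726
G01 X258.8085 Y35.3934
G01 X35.2908 Y33.4597
G01 X135.9457 Y35.9744
G01 X204.9395 Y32.0777
G01 X155.4236 Y51.1296
M5
G0 X240.1809 Y69.4507
M3 S304
G01 X11.0050 Y30.8872 F3726
G01 X207.8371 Y8.0977
M5
G0 X0.0000 Y0.0000

1 u = 1 mm; y_m = 77.5724 − y.

[1] `<polygon>` regular polygon, #0000ff→score S544 F2588: (124.6269,34.3022) → (142.0047,52.9400) → (149.4567,28.5716) → (124.6269,34.3022) (closed)

[2] `<path>` line segment, #ff8800→engrave S304 F3726: (169.0770,62.1960) → (39.8447,33.6331)

[3] `<path>` regular polygon, #0000ff→score S544 F2588: (153.6638,50.7922) → (171.7978,71.5053) → (199.2983,70.2420) → (215.4569,47.9536) → (208.1058,21.4237) → (182.7806,10.6299) → (158.5516,23.7001) → (153.6638,50.7922) (closed)

[4] `<polygon>` regular polygon, #0000ff→score S544 F2588: (121.2531,48.1878) → (112.2290,44.9229) → (108.9641,53.9470) → (117.9882,57.2119) → (121.2531,48.1878) (closed)

[5] `<polygon>` closed polygon, #ff8800→engrave S304 F3726: (155.4236,51.1296) → (96.1336,20.4194) → (258.8085,35.3934) → (35.2908,33.4597) → (135.9457,35.9744) → (204.9395,32.0777) → (155.4236,51.1296) (closed)

[6] `<polyline>` open polyline, #ff8800→engrave S304 F3726: (240.1809,69.4507) → (11.0050,30.8872) → (207.8371,8.0977)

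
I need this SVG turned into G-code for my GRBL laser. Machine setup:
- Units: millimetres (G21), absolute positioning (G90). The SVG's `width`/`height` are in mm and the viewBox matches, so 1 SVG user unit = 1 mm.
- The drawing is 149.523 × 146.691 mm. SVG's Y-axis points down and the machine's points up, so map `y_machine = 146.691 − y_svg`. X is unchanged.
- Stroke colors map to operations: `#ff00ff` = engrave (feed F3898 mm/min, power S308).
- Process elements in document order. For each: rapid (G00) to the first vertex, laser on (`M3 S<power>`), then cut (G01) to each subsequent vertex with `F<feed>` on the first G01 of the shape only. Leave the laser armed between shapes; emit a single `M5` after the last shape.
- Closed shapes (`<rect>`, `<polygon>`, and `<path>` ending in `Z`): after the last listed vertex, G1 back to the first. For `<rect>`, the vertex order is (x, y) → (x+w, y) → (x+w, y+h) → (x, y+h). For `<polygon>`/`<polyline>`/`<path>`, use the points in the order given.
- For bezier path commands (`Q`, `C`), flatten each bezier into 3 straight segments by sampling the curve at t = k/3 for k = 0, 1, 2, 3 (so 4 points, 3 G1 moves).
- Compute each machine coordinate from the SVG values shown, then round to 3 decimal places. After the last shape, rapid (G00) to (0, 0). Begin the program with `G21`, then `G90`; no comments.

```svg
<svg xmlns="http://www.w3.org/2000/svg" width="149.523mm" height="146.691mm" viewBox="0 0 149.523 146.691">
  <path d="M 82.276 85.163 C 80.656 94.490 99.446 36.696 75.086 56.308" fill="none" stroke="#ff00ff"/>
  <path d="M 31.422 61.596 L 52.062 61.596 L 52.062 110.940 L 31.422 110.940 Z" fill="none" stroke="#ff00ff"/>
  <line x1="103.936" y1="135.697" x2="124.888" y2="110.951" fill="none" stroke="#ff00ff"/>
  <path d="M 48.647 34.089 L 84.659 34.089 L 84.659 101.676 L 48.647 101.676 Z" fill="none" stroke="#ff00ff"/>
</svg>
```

G21
G90
G00 X82.276 Y61.528
M3 S308
G01 X85.105 Y69.222 F3898
G01 X87.417 Y89.546
G01 X75.086 Y90.383
G00 X31.422 Y85.095
M3 S308
G01 X52.062 Y85.095 F3898
G01 X52.062 Y35.751
G01 X31.422 Y35.751
G01 X31.422 Y85.095
G00 X103.936 Y10.994
M3 S308
G01 X124.888 Y35.740 F3898
G00 X48.647 Y112.602
M3 S308
G01 X84.659 Y112.602 F3898
G01 X84.659 Y45.015
G01 X48.647 Y45.015
G01 X48.647 Y112.602
M5
G00 X0.000 Y0.000

1 u = 1 mm; y_m = 146.691 − y.

[1] `<path>` cubic bezier, #ff00ff→engrave S308 F3898: (82.276,61.528) → (85.105,69.222) → (87.417,89.546) → (75.086,90.383)

[2] `<path>` rectangle, #ff00ff→engrave S308 F3898: (31.422,85.095) → (52.062,85.095) → (52.062,35.751) → (31.422,35.751) → (31.422,85.095) (closed)

[3] `<line>` line segment, #ff00ff→engrave S308 F3898: (103.936,10.994) → (124.888,35.740)

[4] `<path>` rectangle, #ff00ff→engrave S308 F3898: (48.647,112.602) → (84.659,112.602) → (84.659,45.015) → (48.647,45.015) → (48.647,112.602) (closed)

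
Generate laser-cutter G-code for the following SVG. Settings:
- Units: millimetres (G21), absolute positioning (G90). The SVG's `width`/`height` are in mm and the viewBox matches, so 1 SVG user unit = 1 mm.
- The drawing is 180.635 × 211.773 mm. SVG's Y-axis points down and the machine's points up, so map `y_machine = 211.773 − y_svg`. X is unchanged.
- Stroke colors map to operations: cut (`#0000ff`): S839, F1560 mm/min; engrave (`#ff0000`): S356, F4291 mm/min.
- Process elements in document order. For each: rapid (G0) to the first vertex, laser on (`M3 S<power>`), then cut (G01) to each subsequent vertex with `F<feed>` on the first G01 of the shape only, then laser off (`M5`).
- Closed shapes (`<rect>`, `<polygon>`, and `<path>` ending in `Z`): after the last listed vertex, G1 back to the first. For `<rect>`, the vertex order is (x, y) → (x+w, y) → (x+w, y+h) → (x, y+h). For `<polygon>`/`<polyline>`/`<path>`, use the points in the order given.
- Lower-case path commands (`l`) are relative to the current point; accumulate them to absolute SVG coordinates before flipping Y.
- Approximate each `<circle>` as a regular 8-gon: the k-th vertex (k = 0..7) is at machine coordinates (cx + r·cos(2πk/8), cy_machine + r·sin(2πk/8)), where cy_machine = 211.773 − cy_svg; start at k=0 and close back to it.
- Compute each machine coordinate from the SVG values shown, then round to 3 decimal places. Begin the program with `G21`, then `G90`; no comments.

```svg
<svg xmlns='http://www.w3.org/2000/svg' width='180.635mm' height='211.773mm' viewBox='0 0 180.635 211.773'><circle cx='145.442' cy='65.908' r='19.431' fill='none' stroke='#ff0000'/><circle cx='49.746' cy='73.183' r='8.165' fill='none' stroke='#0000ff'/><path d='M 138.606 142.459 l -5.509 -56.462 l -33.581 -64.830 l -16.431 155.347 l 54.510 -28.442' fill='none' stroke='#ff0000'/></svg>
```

1 u = 1 mm; y_m = 211.773 − y.

[1] `<circle>` circle, #ff0000→engrave S356 F4291: (164.873,145.865) → (159.182,159.605) → (145.442,165.296) → (131.702,159.605) → (126.011,145.865) → (131.702,132.125) → (145.442,126.434) → (159.182,132.125) → (164.873,145.865) (closed)

[2] `<circle>` circle, #0000ff→cut S839 F1560: (57.911,138.590) → (55.520,144.364) → (49.746,146.755) → (43.972,144.364) → (41.581,138.590) → (43.972,132.816) → (49.746,130.425) → (55.520,132.816) → (57.911,138.590) (closed)

[3] `<path>` open polyline, #ff0000→engrave S356 F4291: (138.606,69.314) → (133.097,125.776) → (99.516,190.606) → (83.085,35.259) → (137.595,63.701)

G21
G90
G0 X164.873 Y145.865
M3 S356
G01 X159.182 Y159.605 F4291
G01 X145.442 Y165.296
G01 X131.702 Y159.605
G01 X126.011 Y145.865
G01 X131.702 Y132.125
G01 X145.442 Y126.434
G01 X159.182 Y132.125
G01 X164.873 Y145.865
M5
G0 X57.911 Y138.590
M3 S839
G01 X55.520 Y144.364 F1560
G01 X49.746 Y146.755
G01 X43.972 Y144.364
G01 X41.581 Y138.590
G01 X43.972 Y132.816
G01 X49.746 Y130.425
G01 X55.520 Y132.816
G01 X57.911 Y138.590
M5
G0 X138.606 Y69.314
M3 S356
G01 X133.097 Y125.776 F4291
G01 X99.516 Y190.606
G01 X83.085 Y35.259
G01 X137.595 Y63.701
M5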